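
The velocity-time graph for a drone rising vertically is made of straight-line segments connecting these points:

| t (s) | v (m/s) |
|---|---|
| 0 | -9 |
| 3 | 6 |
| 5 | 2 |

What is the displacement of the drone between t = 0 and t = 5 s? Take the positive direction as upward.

3.5 m

Displacement is the signed area under the v-t curve.
0–3 s: ½(-9 + 6)(3) = -4.5 m
3–5 s: ½(6 + 2)(2) = 8 m
Net displacement = 3.5 m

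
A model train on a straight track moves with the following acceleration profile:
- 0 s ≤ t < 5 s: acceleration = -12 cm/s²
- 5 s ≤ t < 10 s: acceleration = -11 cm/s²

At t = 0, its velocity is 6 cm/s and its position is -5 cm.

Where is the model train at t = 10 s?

On each constant-a segment, Δv = aΔt and Δx = v₀Δt + ½aΔt²; chain segment to segment.
0–5 s: v starts 6 cm/s; Δx = 6·5 + ½·-12·5² = -120 cm; v ends -54 cm/s.
5–10 s: v starts -54 cm/s; Δx = -54·5 + ½·-11·5² = -407.5 cm; v ends -109 cm/s.
x(10) = -5 + Σ Δx = -532.5 cm.

-532.5 cm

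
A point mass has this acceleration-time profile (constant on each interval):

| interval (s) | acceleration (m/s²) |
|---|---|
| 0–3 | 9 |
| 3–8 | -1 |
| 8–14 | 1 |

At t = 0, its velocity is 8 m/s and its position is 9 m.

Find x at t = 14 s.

On each constant-a segment, Δv = aΔt and Δx = v₀Δt + ½aΔt²; chain segment to segment.
0–3 s: v starts 8 m/s; Δx = 8·3 + ½·9·3² = 64.5 m; v ends 35 m/s.
3–8 s: v starts 35 m/s; Δx = 35·5 + ½·-1·5² = 162.5 m; v ends 30 m/s.
8–14 s: v starts 30 m/s; Δx = 30·6 + ½·1·6² = 198 m; v ends 36 m/s.
x(14) = 9 + Σ Δx = 434 m.

434 m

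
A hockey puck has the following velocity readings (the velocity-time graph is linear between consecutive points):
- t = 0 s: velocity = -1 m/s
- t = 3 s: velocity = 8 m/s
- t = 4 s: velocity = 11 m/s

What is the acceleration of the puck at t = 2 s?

Acceleration is the slope of the v-t graph on 0–3 s: (8 − -1)/(3 − 0) = 3 m/s².

3 m/s²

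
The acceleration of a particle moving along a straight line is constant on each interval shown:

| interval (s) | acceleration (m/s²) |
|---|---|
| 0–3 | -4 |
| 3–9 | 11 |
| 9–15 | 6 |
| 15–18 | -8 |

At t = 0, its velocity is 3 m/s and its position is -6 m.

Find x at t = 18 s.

On each constant-a segment, Δv = aΔt and Δx = v₀Δt + ½aΔt²; chain segment to segment.
0–3 s: v starts 3 m/s; Δx = 3·3 + ½·-4·3² = -9 m; v ends -9 m/s.
3–9 s: v starts -9 m/s; Δx = -9·6 + ½·11·6² = 144 m; v ends 57 m/s.
9–15 s: v starts 57 m/s; Δx = 57·6 + ½·6·6² = 450 m; v ends 93 m/s.
15–18 s: v starts 93 m/s; Δx = 93·3 + ½·-8·3² = 243 m; v ends 69 m/s.
x(18) = -6 + Σ Δx = 822 m.

822 m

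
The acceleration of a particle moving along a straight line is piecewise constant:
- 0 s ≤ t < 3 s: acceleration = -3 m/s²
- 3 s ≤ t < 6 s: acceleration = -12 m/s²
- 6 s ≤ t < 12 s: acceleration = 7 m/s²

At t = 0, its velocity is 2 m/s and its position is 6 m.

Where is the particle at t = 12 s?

On each constant-a segment, Δv = aΔt and Δx = v₀Δt + ½aΔt²; chain segment to segment.
0–3 s: v starts 2 m/s; Δx = 2·3 + ½·-3·3² = -7.5 m; v ends -7 m/s.
3–6 s: v starts -7 m/s; Δx = -7·3 + ½·-12·3² = -75 m; v ends -43 m/s.
6–12 s: v starts -43 m/s; Δx = -43·6 + ½·7·6² = -132 m; v ends -1 m/s.
x(12) = 6 + Σ Δx = -208.5 m.

-208.5 m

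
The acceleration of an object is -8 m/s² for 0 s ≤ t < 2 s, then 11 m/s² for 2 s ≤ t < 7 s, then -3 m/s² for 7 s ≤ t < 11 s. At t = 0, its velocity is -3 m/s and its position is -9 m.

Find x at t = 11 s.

131.5 m

On each constant-a segment, Δv = aΔt and Δx = v₀Δt + ½aΔt²; chain segment to segment.
0–2 s: v starts -3 m/s; Δx = -3·2 + ½·-8·2² = -22 m; v ends -19 m/s.
2–7 s: v starts -19 m/s; Δx = -19·5 + ½·11·5² = 42.5 m; v ends 36 m/s.
7–11 s: v starts 36 m/s; Δx = 36·4 + ½·-3·4² = 120 m; v ends 24 m/s.
x(11) = -9 + Σ Δx = 131.5 m.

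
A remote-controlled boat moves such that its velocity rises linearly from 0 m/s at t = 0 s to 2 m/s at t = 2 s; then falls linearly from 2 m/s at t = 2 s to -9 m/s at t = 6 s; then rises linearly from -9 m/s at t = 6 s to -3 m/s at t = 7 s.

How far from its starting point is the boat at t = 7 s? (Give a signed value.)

Displacement is the signed area under the v-t curve.
0–2 s: ½(0 + 2)(2) = 2 m
2–6 s: ½(2 + -9)(4) = -14 m
6–7 s: ½(-9 + -3)(1) = -6 m
Net displacement = -18 m

-18 m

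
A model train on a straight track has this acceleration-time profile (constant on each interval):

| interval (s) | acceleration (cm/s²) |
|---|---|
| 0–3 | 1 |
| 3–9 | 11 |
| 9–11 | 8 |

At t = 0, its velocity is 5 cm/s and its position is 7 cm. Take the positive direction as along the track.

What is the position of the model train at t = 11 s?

On each constant-a segment, Δv = aΔt and Δx = v₀Δt + ½aΔt²; chain segment to segment.
0–3 s: v starts 5 cm/s; Δx = 5·3 + ½·1·3² = 19.5 cm; v ends 8 cm/s.
3–9 s: v starts 8 cm/s; Δx = 8·6 + ½·11·6² = 246 cm; v ends 74 cm/s.
9–11 s: v starts 74 cm/s; Δx = 74·2 + ½·8·2² = 164 cm; v ends 90 cm/s.
x(11) = 7 + Σ Δx = 436.5 cm.

436.5 cm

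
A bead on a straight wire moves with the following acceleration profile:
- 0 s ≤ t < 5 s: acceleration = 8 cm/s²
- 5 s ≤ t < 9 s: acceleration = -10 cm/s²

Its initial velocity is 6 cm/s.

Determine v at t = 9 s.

6 cm/s

Δv equals the area under the a-t graph; then v = v₀ + Δv.
0–5 s: 8 × 5 = 40 cm/s
5–9 s: -10 × 4 = -40 cm/s
Δv = 0 cm/s, so v(9) = 6 + (0) = 6 cm/s.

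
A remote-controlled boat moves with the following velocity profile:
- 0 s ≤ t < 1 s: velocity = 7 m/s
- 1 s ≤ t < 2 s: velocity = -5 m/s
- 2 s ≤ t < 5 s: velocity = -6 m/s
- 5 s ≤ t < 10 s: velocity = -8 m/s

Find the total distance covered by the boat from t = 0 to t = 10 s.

Total distance travelled is ∫|v| dt — sum the magnitudes of each area piece.
0–1 s: |7| × 1 = 7 m
1–2 s: |-5| × 1 = 5 m
2–5 s: |-6| × 3 = 18 m
5–10 s: |-8| × 5 = 40 m
Total distance = 70 m

70 m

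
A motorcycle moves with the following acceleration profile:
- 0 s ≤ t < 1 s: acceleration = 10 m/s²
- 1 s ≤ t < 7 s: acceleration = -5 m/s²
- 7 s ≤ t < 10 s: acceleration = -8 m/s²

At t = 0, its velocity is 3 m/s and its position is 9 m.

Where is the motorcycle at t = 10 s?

-82 m

On each constant-a segment, Δv = aΔt and Δx = v₀Δt + ½aΔt²; chain segment to segment.
0–1 s: v starts 3 m/s; Δx = 3·1 + ½·10·1² = 8 m; v ends 13 m/s.
1–7 s: v starts 13 m/s; Δx = 13·6 + ½·-5·6² = -12 m; v ends -17 m/s.
7–10 s: v starts -17 m/s; Δx = -17·3 + ½·-8·3² = -87 m; v ends -41 m/s.
x(10) = 9 + Σ Δx = -82 m.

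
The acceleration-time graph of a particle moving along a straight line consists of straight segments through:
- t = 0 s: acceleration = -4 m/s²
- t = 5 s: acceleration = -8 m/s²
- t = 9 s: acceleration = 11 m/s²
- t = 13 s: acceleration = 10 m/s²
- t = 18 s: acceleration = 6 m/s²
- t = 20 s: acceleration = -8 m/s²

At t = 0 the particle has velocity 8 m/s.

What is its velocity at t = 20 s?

Δv equals the area under the a-t graph; then v = v₀ + Δv.
0–5 s: ½(-4 + -8)(5) = -30 m/s
5–9 s: ½(-8 + 11)(4) = 6 m/s
9–13 s: ½(11 + 10)(4) = 42 m/s
13–18 s: ½(10 + 6)(5) = 40 m/s
18–20 s: ½(6 + -8)(2) = -2 m/s
Δv = 56 m/s, so v(20) = 8 + (56) = 64 m/s.

64 m/s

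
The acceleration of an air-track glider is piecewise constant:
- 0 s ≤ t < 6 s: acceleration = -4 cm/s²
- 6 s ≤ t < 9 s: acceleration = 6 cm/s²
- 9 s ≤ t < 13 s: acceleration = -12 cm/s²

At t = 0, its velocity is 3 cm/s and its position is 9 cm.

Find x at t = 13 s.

On each constant-a segment, Δv = aΔt and Δx = v₀Δt + ½aΔt²; chain segment to segment.
0–6 s: v starts 3 cm/s; Δx = 3·6 + ½·-4·6² = -54 cm; v ends -21 cm/s.
6–9 s: v starts -21 cm/s; Δx = -21·3 + ½·6·3² = -36 cm; v ends -3 cm/s.
9–13 s: v starts -3 cm/s; Δx = -3·4 + ½·-12·4² = -108 cm; v ends -51 cm/s.
x(13) = 9 + Σ Δx = -189 cm.

-189 cm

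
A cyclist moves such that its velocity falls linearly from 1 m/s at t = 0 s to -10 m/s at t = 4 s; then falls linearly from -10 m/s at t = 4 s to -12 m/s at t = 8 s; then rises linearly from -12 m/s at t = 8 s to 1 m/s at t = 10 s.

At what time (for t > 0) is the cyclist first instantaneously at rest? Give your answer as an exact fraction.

t = 4/11 s

v changes sign on 0–4 s (from 1 to -10); the graph is linear there, so v = 0 at t = 0 + (-1)·(4 − 0)/(-10 − 1) = 4/11 s.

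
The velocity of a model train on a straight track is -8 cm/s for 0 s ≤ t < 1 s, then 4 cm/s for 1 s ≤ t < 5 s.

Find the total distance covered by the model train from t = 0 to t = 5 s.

Distance (not displacement) is the total path length: add the absolute areas under v-t.
0–1 s: |-8| × 1 = 8 cm
1–5 s: |4| × 4 = 16 cm
Total distance = 24 cm

24 cm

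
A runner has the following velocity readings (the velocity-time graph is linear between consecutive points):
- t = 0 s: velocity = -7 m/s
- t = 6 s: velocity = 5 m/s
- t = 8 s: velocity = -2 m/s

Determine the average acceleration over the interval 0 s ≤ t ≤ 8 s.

0.625 m/s²

Average acceleration = Δv/Δt = (-2 − -7)/(8 − 0) = 0.625 m/s².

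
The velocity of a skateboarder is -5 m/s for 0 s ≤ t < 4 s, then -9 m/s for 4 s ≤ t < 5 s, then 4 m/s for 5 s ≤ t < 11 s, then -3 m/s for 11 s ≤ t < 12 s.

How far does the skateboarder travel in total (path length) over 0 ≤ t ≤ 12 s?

56 m

Distance (not displacement) is the total path length: add the absolute areas under v-t.
0–4 s: |-5| × 4 = 20 m
4–5 s: |-9| × 1 = 9 m
5–11 s: |4| × 6 = 24 m
11–12 s: |-3| × 1 = 3 m
Total distance = 56 m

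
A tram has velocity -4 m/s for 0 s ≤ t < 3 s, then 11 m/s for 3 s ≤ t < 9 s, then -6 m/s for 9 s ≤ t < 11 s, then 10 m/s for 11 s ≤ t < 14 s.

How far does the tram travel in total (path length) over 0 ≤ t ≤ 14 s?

120 m

Total distance travelled is ∫|v| dt — sum the magnitudes of each area piece.
0–3 s: |-4| × 3 = 12 m
3–9 s: |11| × 6 = 66 m
9–11 s: |-6| × 2 = 12 m
11–14 s: |10| × 3 = 30 m
Total distance = 120 m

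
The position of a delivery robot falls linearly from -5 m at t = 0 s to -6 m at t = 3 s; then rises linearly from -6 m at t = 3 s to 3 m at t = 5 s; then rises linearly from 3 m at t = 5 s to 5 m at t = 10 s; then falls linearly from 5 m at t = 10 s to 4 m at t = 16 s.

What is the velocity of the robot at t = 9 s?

Velocity is the slope of the x-t graph on 5–10 s: (5 − 3)/(10 − 5) = 0.4 m/s.

0.4 m/s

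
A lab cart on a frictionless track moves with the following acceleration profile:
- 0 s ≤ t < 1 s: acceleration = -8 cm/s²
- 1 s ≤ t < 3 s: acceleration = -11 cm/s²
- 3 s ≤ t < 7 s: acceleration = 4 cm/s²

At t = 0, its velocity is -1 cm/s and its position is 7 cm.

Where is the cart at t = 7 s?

-130 cm

On each constant-a segment, Δv = aΔt and Δx = v₀Δt + ½aΔt²; chain segment to segment.
0–1 s: v starts -1 cm/s; Δx = -1·1 + ½·-8·1² = -5 cm; v ends -9 cm/s.
1–3 s: v starts -9 cm/s; Δx = -9·2 + ½·-11·2² = -40 cm; v ends -31 cm/s.
3–7 s: v starts -31 cm/s; Δx = -31·4 + ½·4·4² = -92 cm; v ends -15 cm/s.
x(7) = 7 + Σ Δx = -130 cm.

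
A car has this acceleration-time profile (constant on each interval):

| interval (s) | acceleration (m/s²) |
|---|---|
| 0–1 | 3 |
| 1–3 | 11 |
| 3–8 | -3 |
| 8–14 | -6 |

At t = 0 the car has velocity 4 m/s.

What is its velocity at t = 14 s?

Δv equals the area under the a-t graph; then v = v₀ + Δv.
0–1 s: 3 × 1 = 3 m/s
1–3 s: 11 × 2 = 22 m/s
3–8 s: -3 × 5 = -15 m/s
8–14 s: -6 × 6 = -36 m/s
Δv = -26 m/s, so v(14) = 4 + (-26) = -22 m/s.

-22 m/s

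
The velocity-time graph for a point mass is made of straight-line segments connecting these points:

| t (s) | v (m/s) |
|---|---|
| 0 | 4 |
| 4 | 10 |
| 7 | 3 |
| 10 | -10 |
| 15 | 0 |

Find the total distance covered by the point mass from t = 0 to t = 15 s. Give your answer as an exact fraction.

Distance (not displacement) is the total path length: add the absolute areas under v-t.
0–4 s: |½(4 + 10)(4)| = 28 m
4–7 s: |½(10 + 3)(3)| = 19.5 m
7–10 s: v = 0 at t = 100/13 s; triangle areas 27/26 + 150/13 = 327/26 m
10–15 s: |½(-10 + 0)(5)| = 25 m
Total distance = 1106/13 m

1106/13 m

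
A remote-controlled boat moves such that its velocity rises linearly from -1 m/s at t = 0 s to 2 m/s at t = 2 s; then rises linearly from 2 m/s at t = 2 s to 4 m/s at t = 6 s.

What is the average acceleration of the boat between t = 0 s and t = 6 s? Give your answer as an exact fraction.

Average acceleration = Δv/Δt = (4 − -1)/(6 − 0) = 5/6 m/s².

5/6 m/s²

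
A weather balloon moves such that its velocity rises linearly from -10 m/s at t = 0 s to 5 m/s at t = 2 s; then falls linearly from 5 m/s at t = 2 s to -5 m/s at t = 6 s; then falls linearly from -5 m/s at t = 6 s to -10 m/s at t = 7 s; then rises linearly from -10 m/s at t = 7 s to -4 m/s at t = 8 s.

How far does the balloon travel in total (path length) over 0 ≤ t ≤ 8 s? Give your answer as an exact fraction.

Distance (not displacement) is the total path length: add the absolute areas under v-t.
0–2 s: v = 0 at t = 4/3 s; triangle areas 20/3 + 5/3 = 25/3 m
2–6 s: v = 0 at t = 4 s; triangle areas 5 + 5 = 10 m
6–7 s: |½(-5 + -10)(1)| = 7.5 m
7–8 s: |½(-10 + -4)(1)| = 7 m
Total distance = 197/6 m

197/6 m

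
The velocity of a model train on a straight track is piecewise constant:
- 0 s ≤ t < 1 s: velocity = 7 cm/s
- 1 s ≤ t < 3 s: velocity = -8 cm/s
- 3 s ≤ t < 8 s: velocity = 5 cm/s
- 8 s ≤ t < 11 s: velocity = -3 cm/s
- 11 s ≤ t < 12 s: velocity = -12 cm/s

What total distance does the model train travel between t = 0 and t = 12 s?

69 cm

Total distance travelled is ∫|v| dt — sum the magnitudes of each area piece.
0–1 s: |7| × 1 = 7 cm
1–3 s: |-8| × 2 = 16 cm
3–8 s: |5| × 5 = 25 cm
8–11 s: |-3| × 3 = 9 cm
11–12 s: |-12| × 1 = 12 cm
Total distance = 69 cm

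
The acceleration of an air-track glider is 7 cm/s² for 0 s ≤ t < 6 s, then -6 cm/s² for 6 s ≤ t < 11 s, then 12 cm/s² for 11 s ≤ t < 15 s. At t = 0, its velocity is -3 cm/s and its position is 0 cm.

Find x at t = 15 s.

On each constant-a segment, Δv = aΔt and Δx = v₀Δt + ½aΔt²; chain segment to segment.
0–6 s: v starts -3 cm/s; Δx = -3·6 + ½·7·6² = 108 cm; v ends 39 cm/s.
6–11 s: v starts 39 cm/s; Δx = 39·5 + ½·-6·5² = 120 cm; v ends 9 cm/s.
11–15 s: v starts 9 cm/s; Δx = 9·4 + ½·12·4² = 132 cm; v ends 57 cm/s.
x(15) = 0 + Σ Δx = 360 cm.

360 cm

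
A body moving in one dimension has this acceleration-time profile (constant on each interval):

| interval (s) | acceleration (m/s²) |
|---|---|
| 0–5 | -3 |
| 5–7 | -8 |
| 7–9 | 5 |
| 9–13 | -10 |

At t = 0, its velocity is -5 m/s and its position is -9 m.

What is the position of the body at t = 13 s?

On each constant-a segment, Δv = aΔt and Δx = v₀Δt + ½aΔt²; chain segment to segment.
0–5 s: v starts -5 m/s; Δx = -5·5 + ½·-3·5² = -62.5 m; v ends -20 m/s.
5–7 s: v starts -20 m/s; Δx = -20·2 + ½·-8·2² = -56 m; v ends -36 m/s.
7–9 s: v starts -36 m/s; Δx = -36·2 + ½·5·2² = -62 m; v ends -26 m/s.
9–13 s: v starts -26 m/s; Δx = -26·4 + ½·-10·4² = -184 m; v ends -66 m/s.
x(13) = -9 + Σ Δx = -373.5 m.

-373.5 m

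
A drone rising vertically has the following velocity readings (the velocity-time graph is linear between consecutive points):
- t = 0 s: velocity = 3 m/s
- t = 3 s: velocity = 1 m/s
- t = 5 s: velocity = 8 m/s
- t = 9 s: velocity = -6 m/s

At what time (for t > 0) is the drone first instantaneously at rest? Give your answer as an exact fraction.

t = 51/7 s

v changes sign on 5–9 s (from 8 to -6); the graph is linear there, so v = 0 at t = 5 + (-8)·(9 − 5)/(-6 − 8) = 51/7 s.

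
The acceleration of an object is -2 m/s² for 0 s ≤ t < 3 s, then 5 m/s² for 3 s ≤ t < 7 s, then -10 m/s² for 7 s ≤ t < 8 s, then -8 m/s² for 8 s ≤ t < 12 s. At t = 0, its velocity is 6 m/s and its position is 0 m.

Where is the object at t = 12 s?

40 m

On each constant-a segment, Δv = aΔt and Δx = v₀Δt + ½aΔt²; chain segment to segment.
0–3 s: v starts 6 m/s; Δx = 6·3 + ½·-2·3² = 9 m; v ends 0 m/s.
3–7 s: v starts 0 m/s; Δx = 0·4 + ½·5·4² = 40 m; v ends 20 m/s.
7–8 s: v starts 20 m/s; Δx = 20·1 + ½·-10·1² = 15 m; v ends 10 m/s.
8–12 s: v starts 10 m/s; Δx = 10·4 + ½·-8·4² = -24 m; v ends -22 m/s.
x(12) = 0 + Σ Δx = 40 m.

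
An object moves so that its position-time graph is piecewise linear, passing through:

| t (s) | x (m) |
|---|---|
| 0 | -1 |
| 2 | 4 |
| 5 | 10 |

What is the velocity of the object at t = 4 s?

2 m/s

Velocity is the slope of the x-t graph on 2–5 s: (10 − 4)/(5 − 2) = 2 m/s.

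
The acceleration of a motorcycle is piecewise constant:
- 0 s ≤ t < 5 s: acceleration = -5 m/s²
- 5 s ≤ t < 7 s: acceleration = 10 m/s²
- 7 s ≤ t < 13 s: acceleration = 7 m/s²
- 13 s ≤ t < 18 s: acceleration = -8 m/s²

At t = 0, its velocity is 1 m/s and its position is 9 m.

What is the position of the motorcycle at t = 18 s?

On each constant-a segment, Δv = aΔt and Δx = v₀Δt + ½aΔt²; chain segment to segment.
0–5 s: v starts 1 m/s; Δx = 1·5 + ½·-5·5² = -57.5 m; v ends -24 m/s.
5–7 s: v starts -24 m/s; Δx = -24·2 + ½·10·2² = -28 m; v ends -4 m/s.
7–13 s: v starts -4 m/s; Δx = -4·6 + ½·7·6² = 102 m; v ends 38 m/s.
13–18 s: v starts 38 m/s; Δx = 38·5 + ½·-8·5² = 90 m; v ends -2 m/s.
x(18) = 9 + Σ Δx = 115.5 m.

115.5 m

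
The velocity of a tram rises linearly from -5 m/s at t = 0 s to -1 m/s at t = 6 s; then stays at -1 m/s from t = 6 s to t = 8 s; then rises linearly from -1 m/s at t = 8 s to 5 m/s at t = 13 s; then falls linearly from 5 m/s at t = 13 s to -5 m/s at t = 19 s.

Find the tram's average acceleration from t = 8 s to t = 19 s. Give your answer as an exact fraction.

Average acceleration = Δv/Δt = (-5 − -1)/(19 − 8) = -4/11 m/s².

-4/11 m/s²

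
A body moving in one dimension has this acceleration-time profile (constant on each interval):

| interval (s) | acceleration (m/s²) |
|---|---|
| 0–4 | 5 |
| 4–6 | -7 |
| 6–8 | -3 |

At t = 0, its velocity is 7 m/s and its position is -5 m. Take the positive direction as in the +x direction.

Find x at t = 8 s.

On each constant-a segment, Δv = aΔt and Δx = v₀Δt + ½aΔt²; chain segment to segment.
0–4 s: v starts 7 m/s; Δx = 7·4 + ½·5·4² = 68 m; v ends 27 m/s.
4–6 s: v starts 27 m/s; Δx = 27·2 + ½·-7·2² = 40 m; v ends 13 m/s.
6–8 s: v starts 13 m/s; Δx = 13·2 + ½·-3·2² = 20 m; v ends 7 m/s.
x(8) = -5 + Σ Δx = 123 m.

123 m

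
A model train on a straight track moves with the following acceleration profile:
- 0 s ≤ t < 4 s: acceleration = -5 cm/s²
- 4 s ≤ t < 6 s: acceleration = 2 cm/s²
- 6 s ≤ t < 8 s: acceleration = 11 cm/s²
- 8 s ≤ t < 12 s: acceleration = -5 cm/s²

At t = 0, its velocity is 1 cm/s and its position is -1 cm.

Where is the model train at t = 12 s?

-91 cm

On each constant-a segment, Δv = aΔt and Δx = v₀Δt + ½aΔt²; chain segment to segment.
0–4 s: v starts 1 cm/s; Δx = 1·4 + ½·-5·4² = -36 cm; v ends -19 cm/s.
4–6 s: v starts -19 cm/s; Δx = -19·2 + ½·2·2² = -34 cm; v ends -15 cm/s.
6–8 s: v starts -15 cm/s; Δx = -15·2 + ½·11·2² = -8 cm; v ends 7 cm/s.
8–12 s: v starts 7 cm/s; Δx = 7·4 + ½·-5·4² = -12 cm; v ends -13 cm/s.
x(12) = -1 + Σ Δx = -91 cm.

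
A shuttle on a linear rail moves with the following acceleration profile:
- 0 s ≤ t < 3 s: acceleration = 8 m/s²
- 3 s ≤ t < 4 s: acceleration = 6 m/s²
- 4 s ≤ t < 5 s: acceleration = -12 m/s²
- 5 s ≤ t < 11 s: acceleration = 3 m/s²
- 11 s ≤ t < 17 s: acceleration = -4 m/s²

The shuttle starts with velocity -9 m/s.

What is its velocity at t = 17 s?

Δv equals the area under the a-t graph; then v = v₀ + Δv.
0–3 s: 8 × 3 = 24 m/s
3–4 s: 6 × 1 = 6 m/s
4–5 s: -12 × 1 = -12 m/s
5–11 s: 3 × 6 = 18 m/s
11–17 s: -4 × 6 = -24 m/s
Δv = 12 m/s, so v(17) = -9 + (12) = 3 m/s.

3 m/s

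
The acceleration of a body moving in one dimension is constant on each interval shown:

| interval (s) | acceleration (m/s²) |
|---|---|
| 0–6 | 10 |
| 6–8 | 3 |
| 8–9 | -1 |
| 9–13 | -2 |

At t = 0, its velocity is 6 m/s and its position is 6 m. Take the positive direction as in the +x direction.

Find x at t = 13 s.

On each constant-a segment, Δv = aΔt and Δx = v₀Δt + ½aΔt²; chain segment to segment.
0–6 s: v starts 6 m/s; Δx = 6·6 + ½·10·6² = 216 m; v ends 66 m/s.
6–8 s: v starts 66 m/s; Δx = 66·2 + ½·3·2² = 138 m; v ends 72 m/s.
8–9 s: v starts 72 m/s; Δx = 72·1 + ½·-1·1² = 71.5 m; v ends 71 m/s.
9–13 s: v starts 71 m/s; Δx = 71·4 + ½·-2·4² = 268 m; v ends 63 m/s.
x(13) = 6 + Σ Δx = 699.5 m.

699.5 m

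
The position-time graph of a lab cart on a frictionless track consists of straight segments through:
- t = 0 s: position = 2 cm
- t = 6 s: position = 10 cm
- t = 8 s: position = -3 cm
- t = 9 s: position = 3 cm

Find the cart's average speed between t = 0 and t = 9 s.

3 cm/s

Average speed = (total path length)/(elapsed time); on a piecewise-linear x-t graph the path length is Σ|Δx|.
0–6 s: |Δx| = |10 − 2| = 8 cm
6–8 s: |Δx| = |-3 − 10| = 13 cm
8–9 s: |Δx| = |3 − -3| = 6 cm
Total path = 27 cm; average speed = 27/9 = 3 cm/s.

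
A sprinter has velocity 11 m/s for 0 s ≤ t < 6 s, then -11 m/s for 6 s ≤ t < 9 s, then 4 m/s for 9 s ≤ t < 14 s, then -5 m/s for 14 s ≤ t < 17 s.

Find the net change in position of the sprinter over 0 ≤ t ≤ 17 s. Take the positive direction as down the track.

Displacement is the signed area under the v-t curve.
0–6 s: 11 × 6 = 66 m
6–9 s: -11 × 3 = -33 m
9–14 s: 4 × 5 = 20 m
14–17 s: -5 × 3 = -15 m
Net displacement = 38 m

38 m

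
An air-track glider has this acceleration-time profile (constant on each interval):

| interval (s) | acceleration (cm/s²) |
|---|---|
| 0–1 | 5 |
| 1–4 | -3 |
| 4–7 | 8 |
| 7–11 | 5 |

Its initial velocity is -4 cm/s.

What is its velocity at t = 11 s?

36 cm/s

Δv equals the area under the a-t graph; then v = v₀ + Δv.
0–1 s: 5 × 1 = 5 cm/s
1–4 s: -3 × 3 = -9 cm/s
4–7 s: 8 × 3 = 24 cm/s
7–11 s: 5 × 4 = 20 cm/s
Δv = 40 cm/s, so v(11) = -4 + (40) = 36 cm/s.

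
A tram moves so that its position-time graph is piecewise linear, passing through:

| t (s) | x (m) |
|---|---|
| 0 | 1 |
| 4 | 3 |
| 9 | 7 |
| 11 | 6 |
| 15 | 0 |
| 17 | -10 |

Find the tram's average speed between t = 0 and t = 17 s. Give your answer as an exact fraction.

23/17 m/s

Average speed = (total path length)/(elapsed time); on a piecewise-linear x-t graph the path length is Σ|Δx|.
0–4 s: |Δx| = |3 − 1| = 2 m
4–9 s: |Δx| = |7 − 3| = 4 m
9–11 s: |Δx| = |6 − 7| = 1 m
11–15 s: |Δx| = |0 − 6| = 6 m
15–17 s: |Δx| = |-10 − 0| = 10 m
Total path = 23 m; average speed = 23/17 = 23/17 m/s.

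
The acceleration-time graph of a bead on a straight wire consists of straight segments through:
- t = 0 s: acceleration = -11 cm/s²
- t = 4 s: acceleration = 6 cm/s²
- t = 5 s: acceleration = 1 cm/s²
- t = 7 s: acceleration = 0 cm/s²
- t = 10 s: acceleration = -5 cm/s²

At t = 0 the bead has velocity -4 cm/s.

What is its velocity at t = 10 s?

Δv equals the area under the a-t graph; then v = v₀ + Δv.
0–4 s: ½(-11 + 6)(4) = -10 cm/s
4–5 s: ½(6 + 1)(1) = 3.5 cm/s
5–7 s: ½(1 + 0)(2) = 1 cm/s
7–10 s: ½(0 + -5)(3) = -7.5 cm/s
Δv = -13 cm/s, so v(10) = -4 + (-13) = -17 cm/s.

-17 cm/s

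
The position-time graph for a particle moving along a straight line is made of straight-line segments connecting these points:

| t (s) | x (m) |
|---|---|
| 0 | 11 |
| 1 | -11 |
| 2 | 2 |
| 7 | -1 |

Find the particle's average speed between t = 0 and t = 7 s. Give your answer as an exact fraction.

38/7 m/s

Average speed = (total path length)/(elapsed time); on a piecewise-linear x-t graph the path length is Σ|Δx|.
0–1 s: |Δx| = |-11 − 11| = 22 m
1–2 s: |Δx| = |2 − -11| = 13 m
2–7 s: |Δx| = |-1 − 2| = 3 m
Total path = 38 m; average speed = 38/7 = 38/7 m/s.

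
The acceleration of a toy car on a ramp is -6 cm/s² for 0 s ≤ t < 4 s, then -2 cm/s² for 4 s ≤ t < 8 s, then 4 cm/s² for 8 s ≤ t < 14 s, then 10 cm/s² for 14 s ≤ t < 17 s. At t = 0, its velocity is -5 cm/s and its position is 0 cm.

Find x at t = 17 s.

On each constant-a segment, Δv = aΔt and Δx = v₀Δt + ½aΔt²; chain segment to segment.
0–4 s: v starts -5 cm/s; Δx = -5·4 + ½·-6·4² = -68 cm; v ends -29 cm/s.
4–8 s: v starts -29 cm/s; Δx = -29·4 + ½·-2·4² = -132 cm; v ends -37 cm/s.
8–14 s: v starts -37 cm/s; Δx = -37·6 + ½·4·6² = -150 cm; v ends -13 cm/s.
14–17 s: v starts -13 cm/s; Δx = -13·3 + ½·10·3² = 6 cm; v ends 17 cm/s.
x(17) = 0 + Σ Δx = -344 cm.

-344 cm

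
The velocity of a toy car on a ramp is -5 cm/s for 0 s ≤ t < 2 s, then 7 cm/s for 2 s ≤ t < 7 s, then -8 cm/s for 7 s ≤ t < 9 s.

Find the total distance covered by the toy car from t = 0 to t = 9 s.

Distance (not displacement) is the total path length: add the absolute areas under v-t.
0–2 s: |-5| × 2 = 10 cm
2–7 s: |7| × 5 = 35 cm
7–9 s: |-8| × 2 = 16 cm
Total distance = 61 cm

61 cm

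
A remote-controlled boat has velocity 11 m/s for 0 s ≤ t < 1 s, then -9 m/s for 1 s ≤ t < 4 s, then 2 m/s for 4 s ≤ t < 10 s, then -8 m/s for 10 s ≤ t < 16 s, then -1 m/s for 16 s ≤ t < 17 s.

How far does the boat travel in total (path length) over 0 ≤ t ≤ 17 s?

99 m

Total distance travelled is ∫|v| dt — sum the magnitudes of each area piece.
0–1 s: |11| × 1 = 11 m
1–4 s: |-9| × 3 = 27 m
4–10 s: |2| × 6 = 12 m
10–16 s: |-8| × 6 = 48 m
16–17 s: |-1| × 1 = 1 m
Total distance = 99 m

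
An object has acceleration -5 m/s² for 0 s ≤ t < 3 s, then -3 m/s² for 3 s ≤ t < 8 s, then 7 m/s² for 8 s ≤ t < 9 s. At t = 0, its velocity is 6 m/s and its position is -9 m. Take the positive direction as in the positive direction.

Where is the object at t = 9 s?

On each constant-a segment, Δv = aΔt and Δx = v₀Δt + ½aΔt²; chain segment to segment.
0–3 s: v starts 6 m/s; Δx = 6·3 + ½·-5·3² = -4.5 m; v ends -9 m/s.
3–8 s: v starts -9 m/s; Δx = -9·5 + ½·-3·5² = -82.5 m; v ends -24 m/s.
8–9 s: v starts -24 m/s; Δx = -24·1 + ½·7·1² = -20.5 m; v ends -17 m/s.
x(9) = -9 + Σ Δx = -116.5 m.

-116.5 m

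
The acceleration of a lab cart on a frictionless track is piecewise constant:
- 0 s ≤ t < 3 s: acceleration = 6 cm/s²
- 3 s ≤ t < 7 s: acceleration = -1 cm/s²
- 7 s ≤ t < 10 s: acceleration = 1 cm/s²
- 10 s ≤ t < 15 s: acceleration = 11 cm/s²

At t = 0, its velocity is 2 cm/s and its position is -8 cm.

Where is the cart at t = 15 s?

On each constant-a segment, Δv = aΔt and Δx = v₀Δt + ½aΔt²; chain segment to segment.
0–3 s: v starts 2 cm/s; Δx = 2·3 + ½·6·3² = 33 cm; v ends 20 cm/s.
3–7 s: v starts 20 cm/s; Δx = 20·4 + ½·-1·4² = 72 cm; v ends 16 cm/s.
7–10 s: v starts 16 cm/s; Δx = 16·3 + ½·1·3² = 52.5 cm; v ends 19 cm/s.
10–15 s: v starts 19 cm/s; Δx = 19·5 + ½·11·5² = 232.5 cm; v ends 74 cm/s.
x(15) = -8 + Σ Δx = 382 cm.

382 cm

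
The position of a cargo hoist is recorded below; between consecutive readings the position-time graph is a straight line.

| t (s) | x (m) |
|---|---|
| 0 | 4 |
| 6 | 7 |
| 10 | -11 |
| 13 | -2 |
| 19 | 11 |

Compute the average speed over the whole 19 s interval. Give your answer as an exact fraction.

Average speed = (total path length)/(elapsed time); on a piecewise-linear x-t graph the path length is Σ|Δx|.
0–6 s: |Δx| = |7 − 4| = 3 m
6–10 s: |Δx| = |-11 − 7| = 18 m
10–13 s: |Δx| = |-2 − -11| = 9 m
13–19 s: |Δx| = |11 − -2| = 13 m
Total path = 43 m; average speed = 43/19 = 43/19 m/s.

43/19 m/s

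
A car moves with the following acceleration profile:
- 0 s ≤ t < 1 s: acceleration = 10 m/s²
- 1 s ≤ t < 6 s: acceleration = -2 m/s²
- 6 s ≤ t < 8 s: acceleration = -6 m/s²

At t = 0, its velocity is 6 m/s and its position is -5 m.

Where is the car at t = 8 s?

On each constant-a segment, Δv = aΔt and Δx = v₀Δt + ½aΔt²; chain segment to segment.
0–1 s: v starts 6 m/s; Δx = 6·1 + ½·10·1² = 11 m; v ends 16 m/s.
1–6 s: v starts 16 m/s; Δx = 16·5 + ½·-2·5² = 55 m; v ends 6 m/s.
6–8 s: v starts 6 m/s; Δx = 6·2 + ½·-6·2² = 0 m; v ends -6 m/s.
x(8) = -5 + Σ Δx = 61 m.

61 m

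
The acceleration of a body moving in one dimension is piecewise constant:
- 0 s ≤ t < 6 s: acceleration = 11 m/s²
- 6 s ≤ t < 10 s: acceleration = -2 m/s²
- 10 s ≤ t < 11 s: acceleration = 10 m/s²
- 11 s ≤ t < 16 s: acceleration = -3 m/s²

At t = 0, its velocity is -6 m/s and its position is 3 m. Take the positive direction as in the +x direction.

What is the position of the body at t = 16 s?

On each constant-a segment, Δv = aΔt and Δx = v₀Δt + ½aΔt²; chain segment to segment.
0–6 s: v starts -6 m/s; Δx = -6·6 + ½·11·6² = 162 m; v ends 60 m/s.
6–10 s: v starts 60 m/s; Δx = 60·4 + ½·-2·4² = 224 m; v ends 52 m/s.
10–11 s: v starts 52 m/s; Δx = 52·1 + ½·10·1² = 57 m; v ends 62 m/s.
11–16 s: v starts 62 m/s; Δx = 62·5 + ½·-3·5² = 272.5 m; v ends 47 m/s.
x(16) = 3 + Σ Δx = 718.5 m.

718.5 m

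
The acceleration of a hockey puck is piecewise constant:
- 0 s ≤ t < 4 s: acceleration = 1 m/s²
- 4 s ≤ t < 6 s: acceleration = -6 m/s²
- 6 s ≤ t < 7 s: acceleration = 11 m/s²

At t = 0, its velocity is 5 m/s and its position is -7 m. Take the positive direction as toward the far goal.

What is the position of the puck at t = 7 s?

On each constant-a segment, Δv = aΔt and Δx = v₀Δt + ½aΔt²; chain segment to segment.
0–4 s: v starts 5 m/s; Δx = 5·4 + ½·1·4² = 28 m; v ends 9 m/s.
4–6 s: v starts 9 m/s; Δx = 9·2 + ½·-6·2² = 6 m; v ends -3 m/s.
6–7 s: v starts -3 m/s; Δx = -3·1 + ½·11·1² = 2.5 m; v ends 8 m/s.
x(7) = -7 + Σ Δx = 29.5 m.

29.5 m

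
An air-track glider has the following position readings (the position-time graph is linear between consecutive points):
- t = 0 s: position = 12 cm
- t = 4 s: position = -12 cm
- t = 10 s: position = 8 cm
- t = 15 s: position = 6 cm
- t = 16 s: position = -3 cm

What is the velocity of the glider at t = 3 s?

Velocity is the slope of the x-t graph on 0–4 s: (-12 − 12)/(4 − 0) = -6 cm/s.

-6 cm/s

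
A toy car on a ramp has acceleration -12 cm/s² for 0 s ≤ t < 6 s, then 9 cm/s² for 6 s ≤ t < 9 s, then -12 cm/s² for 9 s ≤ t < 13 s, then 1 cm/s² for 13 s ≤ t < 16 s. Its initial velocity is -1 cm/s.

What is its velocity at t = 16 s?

Δv equals the area under the a-t graph; then v = v₀ + Δv.
0–6 s: -12 × 6 = -72 cm/s
6–9 s: 9 × 3 = 27 cm/s
9–13 s: -12 × 4 = -48 cm/s
13–16 s: 1 × 3 = 3 cm/s
Δv = -90 cm/s, so v(16) = -1 + (-90) = -91 cm/s.

-91 cm/s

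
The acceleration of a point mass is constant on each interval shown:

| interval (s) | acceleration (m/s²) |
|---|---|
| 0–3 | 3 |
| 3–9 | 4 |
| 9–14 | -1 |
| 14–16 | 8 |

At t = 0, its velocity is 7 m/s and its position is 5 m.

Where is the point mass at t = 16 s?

481 m

On each constant-a segment, Δv = aΔt and Δx = v₀Δt + ½aΔt²; chain segment to segment.
0–3 s: v starts 7 m/s; Δx = 7·3 + ½·3·3² = 34.5 m; v ends 16 m/s.
3–9 s: v starts 16 m/s; Δx = 16·6 + ½·4·6² = 168 m; v ends 40 m/s.
9–14 s: v starts 40 m/s; Δx = 40·5 + ½·-1·5² = 187.5 m; v ends 35 m/s.
14–16 s: v starts 35 m/s; Δx = 35·2 + ½·8·2² = 86 m; v ends 51 m/s.
x(16) = 5 + Σ Δx = 481 m.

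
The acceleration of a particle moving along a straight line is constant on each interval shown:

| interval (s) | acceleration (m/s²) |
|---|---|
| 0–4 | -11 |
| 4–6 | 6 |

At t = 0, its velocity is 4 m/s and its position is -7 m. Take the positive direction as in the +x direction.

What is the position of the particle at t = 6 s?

-147 m

On each constant-a segment, Δv = aΔt and Δx = v₀Δt + ½aΔt²; chain segment to segment.
0–4 s: v starts 4 m/s; Δx = 4·4 + ½·-11·4² = -72 m; v ends -40 m/s.
4–6 s: v starts -40 m/s; Δx = -40·2 + ½·6·2² = -68 m; v ends -28 m/s.
x(6) = -7 + Σ Δx = -147 m.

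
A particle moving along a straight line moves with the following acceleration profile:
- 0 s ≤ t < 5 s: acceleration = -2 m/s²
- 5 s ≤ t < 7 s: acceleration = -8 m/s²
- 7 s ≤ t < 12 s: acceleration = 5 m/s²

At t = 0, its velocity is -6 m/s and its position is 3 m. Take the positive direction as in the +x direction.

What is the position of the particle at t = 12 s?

On each constant-a segment, Δv = aΔt and Δx = v₀Δt + ½aΔt²; chain segment to segment.
0–5 s: v starts -6 m/s; Δx = -6·5 + ½·-2·5² = -55 m; v ends -16 m/s.
5–7 s: v starts -16 m/s; Δx = -16·2 + ½·-8·2² = -48 m; v ends -32 m/s.
7–12 s: v starts -32 m/s; Δx = -32·5 + ½·5·5² = -97.5 m; v ends -7 m/s.
x(12) = 3 + Σ Δx = -197.5 m.

-197.5 m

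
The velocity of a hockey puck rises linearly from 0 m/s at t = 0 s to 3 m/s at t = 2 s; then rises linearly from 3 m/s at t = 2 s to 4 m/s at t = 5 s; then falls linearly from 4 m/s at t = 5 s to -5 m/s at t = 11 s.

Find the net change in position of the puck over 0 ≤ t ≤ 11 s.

10.5 m

Net displacement equals the area under the velocity-time graph (areas below the axis count negative).
0–2 s: ½(0 + 3)(2) = 3 m
2–5 s: ½(3 + 4)(3) = 10.5 m
5–11 s: ½(4 + -5)(6) = -3 m
Net displacement = 10.5 m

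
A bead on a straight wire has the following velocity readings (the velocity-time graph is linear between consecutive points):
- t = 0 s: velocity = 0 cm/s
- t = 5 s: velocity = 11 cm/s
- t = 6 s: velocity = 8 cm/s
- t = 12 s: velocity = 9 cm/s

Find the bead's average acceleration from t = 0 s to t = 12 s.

Average acceleration = Δv/Δt = (9 − 0)/(12 − 0) = 0.75 cm/s².

0.75 cm/s²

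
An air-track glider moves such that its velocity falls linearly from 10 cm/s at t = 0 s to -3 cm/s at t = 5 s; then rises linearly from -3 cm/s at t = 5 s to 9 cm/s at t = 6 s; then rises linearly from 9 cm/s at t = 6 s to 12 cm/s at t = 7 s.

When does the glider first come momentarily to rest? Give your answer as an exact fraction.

v changes sign on 0–5 s (from 10 to -3); the graph is linear there, so v = 0 at t = 0 + (-10)·(5 − 0)/(-3 − 10) = 50/13 s.

t = 50/13 s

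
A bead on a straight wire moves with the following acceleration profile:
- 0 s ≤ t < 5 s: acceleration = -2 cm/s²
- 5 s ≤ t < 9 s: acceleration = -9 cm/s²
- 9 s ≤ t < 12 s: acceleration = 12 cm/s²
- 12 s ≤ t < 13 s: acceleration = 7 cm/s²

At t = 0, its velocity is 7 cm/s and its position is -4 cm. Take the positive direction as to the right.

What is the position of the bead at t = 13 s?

-140.5 cm

On each constant-a segment, Δv = aΔt and Δx = v₀Δt + ½aΔt²; chain segment to segment.
0–5 s: v starts 7 cm/s; Δx = 7·5 + ½·-2·5² = 10 cm; v ends -3 cm/s.
5–9 s: v starts -3 cm/s; Δx = -3·4 + ½·-9·4² = -84 cm; v ends -39 cm/s.
9–12 s: v starts -39 cm/s; Δx = -39·3 + ½·12·3² = -63 cm; v ends -3 cm/s.
12–13 s: v starts -3 cm/s; Δx = -3·1 + ½·7·1² = 0.5 cm; v ends 4 cm/s.
x(13) = -4 + Σ Δx = -140.5 cm.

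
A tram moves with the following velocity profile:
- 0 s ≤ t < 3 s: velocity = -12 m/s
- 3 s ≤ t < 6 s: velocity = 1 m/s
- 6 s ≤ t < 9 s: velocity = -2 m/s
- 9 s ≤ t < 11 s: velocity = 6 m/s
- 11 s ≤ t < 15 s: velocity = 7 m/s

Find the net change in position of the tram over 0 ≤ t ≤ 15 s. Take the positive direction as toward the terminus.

1 m

Net displacement equals the area under the velocity-time graph (areas below the axis count negative).
0–3 s: -12 × 3 = -36 m
3–6 s: 1 × 3 = 3 m
6–9 s: -2 × 3 = -6 m
9–11 s: 6 × 2 = 12 m
11–15 s: 7 × 4 = 28 m
Net displacement = 1 m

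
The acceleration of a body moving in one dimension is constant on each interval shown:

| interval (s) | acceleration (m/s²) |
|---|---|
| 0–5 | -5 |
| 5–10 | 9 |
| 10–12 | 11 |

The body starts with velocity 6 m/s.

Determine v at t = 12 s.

48 m/s

Δv equals the area under the a-t graph; then v = v₀ + Δv.
0–5 s: -5 × 5 = -25 m/s
5–10 s: 9 × 5 = 45 m/s
10–12 s: 11 × 2 = 22 m/s
Δv = 42 m/s, so v(12) = 6 + (42) = 48 m/s.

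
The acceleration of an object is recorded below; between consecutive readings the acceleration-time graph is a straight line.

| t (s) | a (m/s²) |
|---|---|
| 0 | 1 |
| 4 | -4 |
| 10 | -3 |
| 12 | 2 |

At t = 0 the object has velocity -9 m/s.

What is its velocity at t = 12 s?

Δv equals the area under the a-t graph; then v = v₀ + Δv.
0–4 s: ½(1 + -4)(4) = -6 m/s
4–10 s: ½(-4 + -3)(6) = -21 m/s
10–12 s: ½(-3 + 2)(2) = -1 m/s
Δv = -28 m/s, so v(12) = -9 + (-28) = -37 m/s.

-37 m/s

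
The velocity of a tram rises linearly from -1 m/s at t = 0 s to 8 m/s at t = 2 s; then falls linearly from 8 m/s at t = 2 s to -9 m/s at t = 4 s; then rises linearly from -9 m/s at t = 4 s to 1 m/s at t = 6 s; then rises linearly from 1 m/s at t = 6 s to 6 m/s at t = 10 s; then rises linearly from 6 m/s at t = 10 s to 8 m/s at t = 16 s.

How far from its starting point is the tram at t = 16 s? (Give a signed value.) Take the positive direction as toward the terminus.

54 m

Net displacement equals the area under the velocity-time graph (areas below the axis count negative).
0–2 s: ½(-1 + 8)(2) = 7 m
2–4 s: ½(8 + -9)(2) = -1 m
4–6 s: ½(-9 + 1)(2) = -8 m
6–10 s: ½(1 + 6)(4) = 14 m
10–16 s: ½(6 + 8)(6) = 42 m
Net displacement = 54 m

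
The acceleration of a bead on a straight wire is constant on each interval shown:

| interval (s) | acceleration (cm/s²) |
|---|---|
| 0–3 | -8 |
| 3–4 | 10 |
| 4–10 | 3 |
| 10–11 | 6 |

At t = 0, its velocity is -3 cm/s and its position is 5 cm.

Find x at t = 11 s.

On each constant-a segment, Δv = aΔt and Δx = v₀Δt + ½aΔt²; chain segment to segment.
0–3 s: v starts -3 cm/s; Δx = -3·3 + ½·-8·3² = -45 cm; v ends -27 cm/s.
3–4 s: v starts -27 cm/s; Δx = -27·1 + ½·10·1² = -22 cm; v ends -17 cm/s.
4–10 s: v starts -17 cm/s; Δx = -17·6 + ½·3·6² = -48 cm; v ends 1 cm/s.
10–11 s: v starts 1 cm/s; Δx = 1·1 + ½·6·1² = 4 cm; v ends 7 cm/s.
x(11) = 5 + Σ Δx = -106 cm.

-106 cm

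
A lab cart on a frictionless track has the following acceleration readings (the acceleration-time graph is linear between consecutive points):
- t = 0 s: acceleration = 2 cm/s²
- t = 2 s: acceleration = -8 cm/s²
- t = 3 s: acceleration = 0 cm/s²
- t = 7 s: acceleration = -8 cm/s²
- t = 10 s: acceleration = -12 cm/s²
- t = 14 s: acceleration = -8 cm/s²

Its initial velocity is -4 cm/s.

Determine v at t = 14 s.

-100 cm/s

Δv equals the area under the a-t graph; then v = v₀ + Δv.
0–2 s: ½(2 + -8)(2) = -6 cm/s
2–3 s: ½(-8 + 0)(1) = -4 cm/s
3–7 s: ½(0 + -8)(4) = -16 cm/s
7–10 s: ½(-8 + -12)(3) = -30 cm/s
10–14 s: ½(-12 + -8)(4) = -40 cm/s
Δv = -96 cm/s, so v(14) = -4 + (-96) = -100 cm/s.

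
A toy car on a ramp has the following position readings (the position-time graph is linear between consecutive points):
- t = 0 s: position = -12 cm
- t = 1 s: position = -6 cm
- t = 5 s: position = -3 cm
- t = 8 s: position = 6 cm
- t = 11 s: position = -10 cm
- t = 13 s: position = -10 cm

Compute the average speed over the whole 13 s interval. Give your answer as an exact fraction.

34/13 cm/s

Average speed = (total path length)/(elapsed time); on a piecewise-linear x-t graph the path length is Σ|Δx|.
0–1 s: |Δx| = |-6 − -12| = 6 cm
1–5 s: |Δx| = |-3 − -6| = 3 cm
5–8 s: |Δx| = |6 − -3| = 9 cm
8–11 s: |Δx| = |-10 − 6| = 16 cm
11–13 s: |Δx| = |-10 − -10| = 0 cm
Total path = 34 cm; average speed = 34/13 = 34/13 cm/s.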